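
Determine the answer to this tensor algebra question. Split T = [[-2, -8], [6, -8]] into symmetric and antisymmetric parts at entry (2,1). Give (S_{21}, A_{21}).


T_{21} = 6
T_{12} = -8
S_{21} = (6 + -8)/2 = -2/2 = -1
A_{21} = (6 - -8)/2 = 14/2 = 7
Check: S + A = -1 + 7 = 6 = T_{21}.

(-1, 7)


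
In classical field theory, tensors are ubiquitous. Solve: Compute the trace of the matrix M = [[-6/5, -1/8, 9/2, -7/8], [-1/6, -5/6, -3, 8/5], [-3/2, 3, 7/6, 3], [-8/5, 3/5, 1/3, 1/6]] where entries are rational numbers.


The trace is the sum of diagonal entries.
Diagonal: M[1,1] = -6/5, M[2,2] = -5/6, M[3,3] = 7/6, M[4,4] = 1/6
Tr(M) = -6/5 + -5/6 + 7/6 + 1/6
Computing step by step:
After adding M[1,1]: -6/5
After adding M[2,2]: -61/30
After adding M[3,3]: -13/15
After adding M[4,4]: -7/10
Tr(M) = -7/10

-7/10


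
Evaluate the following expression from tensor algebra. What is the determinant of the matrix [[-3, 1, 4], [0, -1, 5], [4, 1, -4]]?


Expanding along the first row, det(A) = a11*M_11 - a12*M_12 + a13*M_13, where M_1j is the (1,j) minor.
Minor M_11 = -1*-4 - 5*1 = -1
Minor M_12 = 0*-4 - 5*4 = -20
Minor M_13 = 0*1 - -1*4 = 4
det = -3*(-1) - 1*(-20) + 4*(4)
    = 3 - -20 + 16
    = 39

39


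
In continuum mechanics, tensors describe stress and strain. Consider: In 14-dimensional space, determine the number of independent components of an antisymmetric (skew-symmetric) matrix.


An antisymmetric rank-2 tensor satisfies A_{ij} = -A_{ji}, so diagonal entries are zero.
The independent components are the upper-triangular entries: C(n, 2) = n(n-1)/2.
n = 14
C(14, 2) = 14 * 13 / 2 = 182 / 2 = 91

91


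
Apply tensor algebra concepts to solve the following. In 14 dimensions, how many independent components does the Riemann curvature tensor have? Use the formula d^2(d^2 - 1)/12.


The Riemann tensor in d dimensions has d^2(d^2 - 1)/12 independent components.
d = 14, so d^2 = 196
d^2 - 1 = 195
d^2(d^2 - 1) = 196 * 195 = 38220
Divide by 12: 38220 / 12 = 3185

3185


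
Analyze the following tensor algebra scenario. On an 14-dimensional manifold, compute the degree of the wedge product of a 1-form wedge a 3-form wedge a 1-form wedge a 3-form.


The degree of a wedge product is the sum of the degrees of the individual forms.
Degrees: 1, 3, 1, 3
Total degree = 1 + 3 + 1 + 3 = 8

8


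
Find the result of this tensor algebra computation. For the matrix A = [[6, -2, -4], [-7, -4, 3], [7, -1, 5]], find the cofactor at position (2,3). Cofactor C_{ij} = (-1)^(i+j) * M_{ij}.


To find cofactor C_{23}, delete row 2 and column 3.
The resulting 2x2 submatrix is: [[6, -2], [7, -1]]
Minor M_{23} = 6*-1 - -2*7
  = -6 - -14 = 8
Sign = (-1)^(2+3) = (-1)^5 = -1
Cofactor C_{23} = -1 * 8 = -8

-8


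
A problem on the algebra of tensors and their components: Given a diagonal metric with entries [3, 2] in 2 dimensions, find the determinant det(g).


For a diagonal metric, the determinant is the product of diagonal entries.
Diagonal entries: 3, 2
det(g) = 3 * 2 = 6

6


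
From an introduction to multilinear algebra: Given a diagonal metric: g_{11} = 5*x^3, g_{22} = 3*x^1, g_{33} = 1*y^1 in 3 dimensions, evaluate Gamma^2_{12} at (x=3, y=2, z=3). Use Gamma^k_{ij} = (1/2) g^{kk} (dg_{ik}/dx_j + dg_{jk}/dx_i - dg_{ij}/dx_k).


For a diagonal metric, Gamma^k_{ij} = (1/2) g^{kk} (dg_{ik}/dx_j + dg_{jk}/dx_i - dg_{ij}/dx_k).
The metric is diagonal, so g_{ab} = 0 for a != b.
At the given point: g_{11} = 135, g_{22} = 9, g_{33} = 2
g^{22} = 1/9
dg_{12}/dx_2 = 0 (off-diagonal)
dg_{22}/dx_1 = dg_{22}/dx_1 = 3
dg_{12}/dx_2 = 0 (off-diagonal)
Numerator = 0 + 3 - 0 = 3
Gamma^2_{12} = 3 / (2 * 9) = 1/6

1/6


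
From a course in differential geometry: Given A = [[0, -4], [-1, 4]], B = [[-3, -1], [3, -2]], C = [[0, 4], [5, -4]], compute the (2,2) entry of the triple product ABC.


(ABC)_{22} = sum_m (AB)_{2m} C_{m2}. First compute row 2 of AB.
(AB)_{21} = -1*-3 + 4*3 = 15
(AB)_{22} = -1*-1 + 4*-2 = -7
Now contract with column 2 of C:
(AB)_{21} * C_{12} = 15 * 4 = 60
(AB)_{22} * C_{22} = -7 * -4 = 28
(ABC)_{22} = 60 + 28 = 88

88


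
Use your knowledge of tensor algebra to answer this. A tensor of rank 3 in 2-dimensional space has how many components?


The number of components of a rank-r tensor in d dimensions is d^r.
Here d = 2 and r = 3.
2^3 = 8

8


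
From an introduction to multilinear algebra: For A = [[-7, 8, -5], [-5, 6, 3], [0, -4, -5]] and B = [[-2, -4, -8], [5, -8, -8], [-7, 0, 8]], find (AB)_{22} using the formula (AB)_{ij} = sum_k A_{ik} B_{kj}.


(AB)_{ij} = sum_k A_{ik} B_{kj}.
For i=2, j=2:
A_{21} * B_{12} = -5 * -4 = 20
A_{22} * B_{22} = 6 * -8 = -48
A_{23} * B_{32} = 3 * 0 = 0
Sum = 20 + -48 + 0 = -28

-28


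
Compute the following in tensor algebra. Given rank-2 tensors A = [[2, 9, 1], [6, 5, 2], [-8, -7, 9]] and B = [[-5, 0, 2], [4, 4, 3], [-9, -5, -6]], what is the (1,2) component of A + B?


Tensor addition is component-wise: (A + B)_{ij} = A_{ij} + B_{ij}.
A_{12} = 9
B_{12} = 0
(A + B)_{12} = 9 + 0 = 9

9


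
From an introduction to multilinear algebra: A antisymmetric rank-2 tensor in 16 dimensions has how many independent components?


A antisymmetric rank-2 tensor in d dimensions has d(d-1)/2 independent components.
d = 16
d(d-1)/2 = 16 * 15 / 2 = 240 / 2 = 120

120


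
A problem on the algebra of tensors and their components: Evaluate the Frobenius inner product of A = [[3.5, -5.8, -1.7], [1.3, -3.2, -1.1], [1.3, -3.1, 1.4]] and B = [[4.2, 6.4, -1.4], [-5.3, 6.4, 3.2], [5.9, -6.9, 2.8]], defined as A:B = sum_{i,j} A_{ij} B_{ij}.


A:B = sum over all i,j of A_{ij} * B_{ij}.
Row 1: 3.5*4.2=14.7, -5.8*6.4=-37.12, -1.7*-1.4=2.38 => row sum = -20.04
Row 2: 1.3*-5.3=-6.89, -3.2*6.4=-20.48, -1.1*3.2=-3.52 => row sum = -30.89
Row 3: 1.3*5.9=7.67, -3.1*-6.9=21.39, 1.4*2.8=3.92 => row sum = 32.98
Total = -20.04 + -30.89 + 32.98 = -17.95

-17.95


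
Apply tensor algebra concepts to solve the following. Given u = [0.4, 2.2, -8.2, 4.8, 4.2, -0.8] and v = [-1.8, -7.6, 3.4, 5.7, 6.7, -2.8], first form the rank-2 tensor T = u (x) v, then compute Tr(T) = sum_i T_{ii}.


The outer product gives T_{ij} = u_i v_j.
The trace (contraction) is Tr(T) = sum_i T_{ii} = sum_i u_i v_i.
Diagonal entries:
T_{11} = u_1 * v_1 = 0.4 * -1.8 = -0.72
T_{22} = u_2 * v_2 = 2.2 * -7.6 = -16.72
T_{33} = u_3 * v_3 = -8.2 * 3.4 = -27.88
T_{44} = u_4 * v_4 = 4.8 * 5.7 = 27.36
T_{55} = u_5 * v_5 = 4.2 * 6.7 = 28.14
T_{66} = u_6 * v_6 = -0.8 * -2.8 = 2.24
Tr(T) = -0.72 + -16.72 + -27.88 + 27.36 + 28.14 + 2.24 = 12.42

12.42


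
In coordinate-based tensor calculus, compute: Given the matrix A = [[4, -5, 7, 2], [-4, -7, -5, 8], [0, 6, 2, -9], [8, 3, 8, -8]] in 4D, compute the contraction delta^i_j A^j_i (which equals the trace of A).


The contraction (trace) of a rank-2 tensor is the sum of its diagonal elements.
Diagonal entries: A[1,1] = 4, A[2,2] = -7, A[3,3] = 2, A[4,4] = -8
Tr(A) = 4 + -7 + 2 + -8 = -9

-9


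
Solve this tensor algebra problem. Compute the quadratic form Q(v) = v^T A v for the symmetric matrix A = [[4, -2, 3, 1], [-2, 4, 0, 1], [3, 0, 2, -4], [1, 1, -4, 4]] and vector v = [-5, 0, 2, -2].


First compute Av:
(Av)_1 = 4*-5 + -2*0 + 3*2 + 1*-2 = -16
(Av)_2 = -2*-5 + 4*0 + 0*2 + 1*-2 = 8
(Av)_3 = 3*-5 + 0*0 + 2*2 + -4*-2 = -3
(Av)_4 = 1*-5 + 1*0 + -4*2 + 4*-2 = -21
Av = [-16, 8, -3, -21]
Then v^T (Av) = -5*-16 + 0*8 + 2*-3 + -2*-21
= 80 + 0 + -6 + 42 = 116

116


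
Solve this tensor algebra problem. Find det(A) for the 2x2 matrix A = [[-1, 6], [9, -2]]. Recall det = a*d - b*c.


For a 2x2 matrix [[a, b], [c, d]], det = a*d - b*c.
a = -1, b = 6, c = 9, d = -2
a*d = -1 * -2 = 2
b*c = 6 * 9 = 54
det = 2 - 54 = -52

-52


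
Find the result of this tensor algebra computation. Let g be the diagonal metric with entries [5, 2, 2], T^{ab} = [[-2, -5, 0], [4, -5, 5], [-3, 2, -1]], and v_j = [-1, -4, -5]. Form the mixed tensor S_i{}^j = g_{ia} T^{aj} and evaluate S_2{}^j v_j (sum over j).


Step 1: lower the first index. For a diagonal metric, g_{ia} T^{aj} = g_{ii} T^{ij} (no sum on i).
g_{22} = 2
S_2{}^1 = 2 * T^{21} = 2 * 4 = 8
S_2{}^2 = 2 * T^{22} = 2 * -5 = -10
S_2{}^3 = 2 * T^{23} = 2 * 5 = 10
Step 2: contract S_2{}^j with v_j.
S_2{}^1 * v_1 = 8 * -1 = -8
S_2{}^2 * v_2 = -10 * -4 = 40
S_2{}^3 * v_3 = 10 * -5 = -50
Result = -8 + 40 + -50 = -18

-18


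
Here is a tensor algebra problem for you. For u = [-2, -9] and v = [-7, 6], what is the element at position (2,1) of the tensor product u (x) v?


The outer product entry T_{ij} = u_i * v_j.
We need i=2, j=1.
u_2 = -9, v_1 = -7
T_{2,1} = -9 * -7 = 63

63


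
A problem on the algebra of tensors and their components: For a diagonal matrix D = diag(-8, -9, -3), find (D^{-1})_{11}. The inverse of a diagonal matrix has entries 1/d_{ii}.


For a diagonal matrix, the inverse has entries (D^{-1})_{ii} = 1/d_{ii}.
The diagonal entries are: d_{11} = -8, d_{22} = -9, d_{33} = -3
We need (D^{-1})_{11} = 1/d_{11} = 1/-8 = -1/8

-1/8


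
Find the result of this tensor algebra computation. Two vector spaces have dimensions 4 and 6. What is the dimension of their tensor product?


The dimension of a tensor product is the product of dimensions.
dim(V) = 4, dim(W) = 6
dim(V (x) W) = 4 * 6 = 24

24


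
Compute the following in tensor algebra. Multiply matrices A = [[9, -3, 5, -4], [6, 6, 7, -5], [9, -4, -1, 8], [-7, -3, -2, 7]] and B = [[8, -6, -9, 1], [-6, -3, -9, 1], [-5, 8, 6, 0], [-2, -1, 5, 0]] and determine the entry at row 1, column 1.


(AB)_{ij} = sum_k A_{ik} B_{kj}.
For i=1, j=1:
A_{11} * B_{11} = 9 * 8 = 72
A_{12} * B_{21} = -3 * -6 = 18
A_{13} * B_{31} = 5 * -5 = -25
A_{14} * B_{41} = -4 * -2 = 8
Sum = 72 + 18 + -25 + 8 = 73

73


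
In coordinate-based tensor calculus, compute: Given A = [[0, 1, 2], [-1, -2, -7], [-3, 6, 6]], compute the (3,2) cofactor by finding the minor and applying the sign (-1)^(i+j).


To find cofactor C_{32}, delete row 3 and column 2.
The resulting 2x2 submatrix is: [[0, 2], [-1, -7]]
Minor M_{32} = 0*-7 - 2*-1
  = 0 - -2 = 2
Sign = (-1)^(3+2) = (-1)^5 = -1
Cofactor C_{32} = -1 * 2 = -2

-2


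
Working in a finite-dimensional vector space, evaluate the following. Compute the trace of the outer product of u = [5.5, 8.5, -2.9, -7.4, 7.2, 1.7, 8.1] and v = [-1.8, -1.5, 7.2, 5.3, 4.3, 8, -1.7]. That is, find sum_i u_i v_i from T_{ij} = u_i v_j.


The outer product gives T_{ij} = u_i v_j.
The trace (contraction) is Tr(T) = sum_i T_{ii} = sum_i u_i v_i.
Diagonal entries:
T_{11} = u_1 * v_1 = 5.5 * -1.8 = -9.9
T_{22} = u_2 * v_2 = 8.5 * -1.5 = -12.75
T_{33} = u_3 * v_3 = -2.9 * 7.2 = -20.88
T_{44} = u_4 * v_4 = -7.4 * 5.3 = -39.22
T_{55} = u_5 * v_5 = 7.2 * 4.3 = 30.96
T_{66} = u_6 * v_6 = 1.7 * 8 = 13.6
T_{77} = u_7 * v_7 = 8.1 * -1.7 = -13.77
Tr(T) = -9.9 + -12.75 + -20.88 + -39.22 + 30.96 + 13.6 + -13.77 = -51.96

-51.96


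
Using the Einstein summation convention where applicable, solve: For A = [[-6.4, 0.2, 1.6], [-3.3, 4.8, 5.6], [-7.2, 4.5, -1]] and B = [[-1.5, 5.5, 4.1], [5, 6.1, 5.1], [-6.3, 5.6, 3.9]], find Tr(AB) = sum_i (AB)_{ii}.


Tr(AB) = sum_i (AB)_{ii} where (AB)_{ii} = sum_k A_{ik} B_{ki}.
(AB)_{11} = -6.4*-1.5 + 0.2*5 + 1.6*-6.3 = 0.52
(AB)_{22} = -3.3*5.5 + 4.8*6.1 + 5.6*5.6 = 42.49
(AB)_{33} = -7.2*4.1 + 4.5*5.1 + -1*3.9 = -10.47
Tr(AB) = 0.52 + 42.49 + -10.47 = 32.54

32.54


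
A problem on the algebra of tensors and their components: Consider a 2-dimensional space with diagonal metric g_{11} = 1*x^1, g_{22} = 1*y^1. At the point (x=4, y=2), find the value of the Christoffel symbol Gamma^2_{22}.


For a diagonal metric, Gamma^k_{ij} = (1/2) g^{kk} (dg_{ik}/dx_j + dg_{jk}/dx_i - dg_{ij}/dx_k).
The metric is diagonal, so g_{ab} = 0 for a != b.
At the given point: g_{11} = 4, g_{22} = 2
g^{22} = 1/2
dg_{22}/dx_2 = dg_{22}/dx_2 = 1
dg_{22}/dx_2 = dg_{22}/dx_2 = 1
dg_{22}/dx_2 = dg_{22}/dx_2 = 1
Numerator = 1 + 1 - 1 = 1
Gamma^2_{22} = 1 / (2 * 2) = 1/4

1/4


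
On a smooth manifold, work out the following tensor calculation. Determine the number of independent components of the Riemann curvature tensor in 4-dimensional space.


The Riemann tensor in d dimensions has d^2(d^2 - 1)/12 independent components.
d = 4, so d^2 = 16
d^2 - 1 = 15
d^2(d^2 - 1) = 16 * 15 = 240
Divide by 12: 240 / 12 = 20

20


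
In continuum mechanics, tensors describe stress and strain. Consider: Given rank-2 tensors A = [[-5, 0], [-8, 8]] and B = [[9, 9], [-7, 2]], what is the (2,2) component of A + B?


Tensor addition is component-wise: (A + B)_{ij} = A_{ij} + B_{ij}.
A_{22} = 8
B_{22} = 2
(A + B)_{22} = 8 + 2 = 10

10


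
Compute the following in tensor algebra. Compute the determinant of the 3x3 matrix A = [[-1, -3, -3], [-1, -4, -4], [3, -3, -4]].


Expanding along the first row, det(A) = a11*M_11 - a12*M_12 + a13*M_13, where M_1j is the (1,j) minor.
Minor M_11 = -4*-4 - -4*-3 = 4
Minor M_12 = -1*-4 - -4*3 = 16
Minor M_13 = -1*-3 - -4*3 = 15
det = -1*(4) - -3*(16) + -3*(15)
    = -4 - -48 + -45
    = -1

-1


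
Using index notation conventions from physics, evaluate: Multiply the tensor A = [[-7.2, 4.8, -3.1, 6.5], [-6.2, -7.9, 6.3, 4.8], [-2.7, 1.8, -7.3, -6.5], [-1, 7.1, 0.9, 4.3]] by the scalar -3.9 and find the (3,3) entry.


Scalar multiplication: (cA)_{ij} = c * A_{ij}.
c = -3.9
A_{33} = -7.3
(cA)_{33} = -3.9 * -7.3 = 28.47

28.47


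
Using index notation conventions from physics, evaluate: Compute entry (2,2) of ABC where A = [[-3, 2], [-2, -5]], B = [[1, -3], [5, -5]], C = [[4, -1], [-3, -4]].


(ABC)_{22} = sum_m (AB)_{2m} C_{m2}. First compute row 2 of AB.
(AB)_{21} = -2*1 + -5*5 = -27
(AB)_{22} = -2*-3 + -5*-5 = 31
Now contract with column 2 of C:
(AB)_{21} * C_{12} = -27 * -1 = 27
(AB)_{22} * C_{22} = 31 * -4 = -124
(ABC)_{22} = 27 + -124 = -97

-97


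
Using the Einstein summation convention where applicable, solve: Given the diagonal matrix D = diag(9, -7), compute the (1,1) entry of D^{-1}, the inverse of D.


For a diagonal matrix, the inverse has entries (D^{-1})_{ii} = 1/d_{ii}.
The diagonal entries are: d_{11} = 9, d_{22} = -7
We need (D^{-1})_{11} = 1/d_{11} = 1/9 = 1/9

1/9


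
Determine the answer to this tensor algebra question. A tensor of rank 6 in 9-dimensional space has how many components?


The number of components of a rank-r tensor in d dimensions is d^r.
Here d = 9 and r = 6.
9^6 = 531441

531441


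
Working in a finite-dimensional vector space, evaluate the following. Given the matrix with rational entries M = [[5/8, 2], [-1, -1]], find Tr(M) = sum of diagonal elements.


The trace is the sum of diagonal entries.
Diagonal: M[1,1] = 5/8, M[2,2] = -1
Tr(M) = 5/8 + -1
Computing step by step:
After adding M[1,1]: 5/8
After adding M[2,2]: -3/8
Tr(M) = -3/8

-3/8


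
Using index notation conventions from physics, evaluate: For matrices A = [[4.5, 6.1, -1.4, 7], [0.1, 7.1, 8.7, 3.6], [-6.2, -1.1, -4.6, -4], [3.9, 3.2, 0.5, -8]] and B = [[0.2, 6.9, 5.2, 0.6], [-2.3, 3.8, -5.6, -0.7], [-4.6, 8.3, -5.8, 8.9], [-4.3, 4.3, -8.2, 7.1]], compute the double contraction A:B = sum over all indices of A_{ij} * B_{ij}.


A:B = sum over all i,j of A_{ij} * B_{ij}.
Row 1: 4.5*0.2=0.9, 6.1*6.9=42.09, -1.4*5.2=-7.28, 7*0.6=4.2 => row sum = 39.91
Row 2: 0.1*-2.3=-0.23, 7.1*3.8=26.98, 8.7*-5.6=-48.72, 3.6*-0.7=-2.52 => row sum = -24.49
Row 3: -6.2*-4.6=28.52, -1.1*8.3=-9.13, -4.6*-5.8=26.68, -4*8.9=-35.6 => row sum = 10.47
Row 4: 3.9*-4.3=-16.77, 3.2*4.3=13.76, 0.5*-8.2=-4.1, -8*7.1=-56.8 => row sum = -63.91
Total = 39.91 + -24.49 + 10.47 + -63.91 = -38.02

-38.02


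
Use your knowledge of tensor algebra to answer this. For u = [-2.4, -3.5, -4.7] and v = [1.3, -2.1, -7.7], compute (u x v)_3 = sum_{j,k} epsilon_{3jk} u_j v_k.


(u x v)_3 = sum_{j,k} epsilon_{3jk} u_j v_k. Only permutations of (1,2,3) contribute; the two non-zero terms are:
eps_{312} u_1 v_2 = 1 * -2.4 * -2.1 = 5.04
eps_{321} u_2 v_1 = -1 * -3.5 * 1.3 = 4.55
(u x v)_3 = 9.59

9.59


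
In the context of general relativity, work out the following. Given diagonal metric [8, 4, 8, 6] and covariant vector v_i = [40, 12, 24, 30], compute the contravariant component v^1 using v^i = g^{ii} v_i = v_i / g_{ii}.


To raise an index with a diagonal metric: v^i = v_i / g_{ii}.
For index 1: v_1 = 40, g_{11} = 8
v^1 = 40 / 8 = 5

5


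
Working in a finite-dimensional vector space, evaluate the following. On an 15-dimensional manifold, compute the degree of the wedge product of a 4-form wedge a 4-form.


The degree of a wedge product is the sum of the degrees of the individual forms.
Degrees: 4, 4
Total degree = 4 + 4 = 8

8


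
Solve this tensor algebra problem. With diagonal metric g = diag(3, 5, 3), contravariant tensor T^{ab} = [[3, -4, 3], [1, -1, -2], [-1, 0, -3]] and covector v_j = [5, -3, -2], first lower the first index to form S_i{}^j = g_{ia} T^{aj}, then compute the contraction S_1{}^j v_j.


Step 1: lower the first index. For a diagonal metric, g_{ia} T^{aj} = g_{ii} T^{ij} (no sum on i).
g_{11} = 3
S_1{}^1 = 3 * T^{11} = 3 * 3 = 9
S_1{}^2 = 3 * T^{12} = 3 * -4 = -12
S_1{}^3 = 3 * T^{13} = 3 * 3 = 9
Step 2: contract S_1{}^j with v_j.
S_1{}^1 * v_1 = 9 * 5 = 45
S_1{}^2 * v_2 = -12 * -3 = 36
S_1{}^3 * v_3 = 9 * -2 = -18
Result = 45 + 36 + -18 = 63

63


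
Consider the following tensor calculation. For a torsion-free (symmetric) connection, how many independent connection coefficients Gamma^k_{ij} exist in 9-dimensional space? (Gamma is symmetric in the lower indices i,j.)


Christoffel symbols Gamma^k_{ij} are symmetric in i,j, so there are d * d(d+1)/2 independent symbols.
d = 9
d(d+1)/2 = 9 * 10 / 2 = 45
Total = 9 * 45 = 405

405


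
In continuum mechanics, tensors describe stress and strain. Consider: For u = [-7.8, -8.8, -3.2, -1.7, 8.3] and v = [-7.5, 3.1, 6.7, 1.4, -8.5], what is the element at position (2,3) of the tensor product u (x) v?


The outer product entry T_{ij} = u_i * v_j.
We need i=2, j=3.
u_2 = -8.8, v_3 = 6.7
T_{2,3} = -8.8 * 6.7 = -58.96

-58.96


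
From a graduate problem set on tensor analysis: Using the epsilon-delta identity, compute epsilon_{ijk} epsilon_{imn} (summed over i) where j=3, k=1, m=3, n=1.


Using the identity: epsilon_{ijk} epsilon_{imn} = delta_{jm} delta_{kn} - delta_{jn} delta_{km}.
delta_{33} = 1
delta_{11} = 1
delta_{31} = 0
delta_{13} = 0
Result = 1 * 1 - 0 * 0 = 1 - 0 = 1

1


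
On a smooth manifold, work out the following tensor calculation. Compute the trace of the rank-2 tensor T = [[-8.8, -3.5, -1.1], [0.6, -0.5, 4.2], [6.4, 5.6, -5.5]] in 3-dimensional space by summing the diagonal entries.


The contraction (trace) of a rank-2 tensor is the sum of its diagonal elements.
Diagonal entries: A[1,1] = -8.8, A[2,2] = -0.5, A[3,3] = -5.5
Tr(A) = -8.8 + -0.5 + -5.5 = -14.8

-14.8


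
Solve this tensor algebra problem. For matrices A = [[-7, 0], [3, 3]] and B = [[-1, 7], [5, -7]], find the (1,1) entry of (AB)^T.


(AB)^T_{ij} = (AB)_{ji} = sum_k A_{jk} B_{ki}.
For i=1, j=1 we need (AB)_{11}:
A_{11} * B_{11} = -7 * -1 = 7
A_{12} * B_{21} = 0 * 5 = 0
Sum = 7 + 0 = 7

7


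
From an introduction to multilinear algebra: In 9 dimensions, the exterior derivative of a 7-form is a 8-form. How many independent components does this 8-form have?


The exterior derivative of a p-form is a (p+1)-form.
Its number of independent components is C(n, p+1).
n = 9, p+1 = 8
C(9, 8) = 9

9


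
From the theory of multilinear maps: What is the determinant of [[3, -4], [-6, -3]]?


For a 2x2 matrix [[a, b], [c, d]], det = a*d - b*c.
a = 3, b = -4, c = -6, d = -3
a*d = 3 * -3 = -9
b*c = -4 * -6 = 24
det = -9 - 24 = -33

-33


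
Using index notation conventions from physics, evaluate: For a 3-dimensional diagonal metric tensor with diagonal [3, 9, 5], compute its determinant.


For a diagonal metric, the determinant is the product of diagonal entries.
Diagonal entries: 3, 9, 5
det(g) = 3 * 9 * 5 = 135

135


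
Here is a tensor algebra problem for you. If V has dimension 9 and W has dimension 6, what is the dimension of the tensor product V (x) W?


The dimension of a tensor product is the product of dimensions.
dim(V) = 9, dim(W) = 6
dim(V (x) W) = 9 * 6 = 54

54


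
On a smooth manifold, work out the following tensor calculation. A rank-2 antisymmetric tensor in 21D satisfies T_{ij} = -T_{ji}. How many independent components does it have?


An antisymmetric rank-2 tensor satisfies A_{ij} = -A_{ji}, so diagonal entries are zero.
The independent components are the upper-triangular entries: C(n, 2) = n(n-1)/2.
n = 21
C(21, 2) = 21 * 20 / 2 = 420 / 2 = 210

210


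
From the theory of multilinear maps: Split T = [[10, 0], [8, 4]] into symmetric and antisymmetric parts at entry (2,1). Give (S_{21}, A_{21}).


T_{21} = 8
T_{12} = 0
S_{21} = (8 + 0)/2 = 8/2 = 4
A_{21} = (8 - 0)/2 = 8/2 = 4
Check: S + A = 4 + 4 = 8 = T_{21}.

(4, 4)


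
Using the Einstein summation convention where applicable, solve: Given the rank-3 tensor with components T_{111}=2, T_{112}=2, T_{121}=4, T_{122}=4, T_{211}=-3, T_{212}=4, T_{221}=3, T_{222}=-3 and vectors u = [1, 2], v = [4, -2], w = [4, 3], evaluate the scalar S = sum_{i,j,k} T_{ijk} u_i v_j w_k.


S = sum over i,j,k of T_{ijk} u_i v_j w_k. Expanding all 8 terms:
T_{111}*u_1*v_1*w_1 = 2*1*4*4 = 32  (running total: 32)
T_{112}*u_1*v_1*w_2 = 2*1*4*3 = 24  (running total: 56)
T_{121}*u_1*v_2*w_1 = 4*1*-2*4 = -32  (running total: 24)
T_{122}*u_1*v_2*w_2 = 4*1*-2*3 = -24  (running total: 0)
T_{211}*u_2*v_1*w_1 = -3*2*4*4 = -96  (running total: -96)
T_{212}*u_2*v_1*w_2 = 4*2*4*3 = 96  (running total: 0)
T_{221}*u_2*v_2*w_1 = 3*2*-2*4 = -48  (running total: -48)
T_{222}*u_2*v_2*w_2 = -3*2*-2*3 = 36  (running total: -12)
S = -12

-12


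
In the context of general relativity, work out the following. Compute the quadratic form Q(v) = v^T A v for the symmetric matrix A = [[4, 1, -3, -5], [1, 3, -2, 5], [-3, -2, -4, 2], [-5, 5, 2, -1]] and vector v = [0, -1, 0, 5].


First compute Av:
(Av)_1 = 4*0 + 1*-1 + -3*0 + -5*5 = -26
(Av)_2 = 1*0 + 3*-1 + -2*0 + 5*5 = 22
(Av)_3 = -3*0 + -2*-1 + -4*0 + 2*5 = 12
(Av)_4 = -5*0 + 5*-1 + 2*0 + -1*5 = -10
Av = [-26, 22, 12, -10]
Then v^T (Av) = 0*-26 + -1*22 + 0*12 + 5*-10
= 0 + -22 + 0 + -50 = -72

-72


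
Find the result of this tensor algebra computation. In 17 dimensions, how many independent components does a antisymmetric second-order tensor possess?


A antisymmetric rank-2 tensor in d dimensions has d(d-1)/2 independent components.
d = 17
d(d-1)/2 = 17 * 16 / 2 = 272 / 2 = 136

136


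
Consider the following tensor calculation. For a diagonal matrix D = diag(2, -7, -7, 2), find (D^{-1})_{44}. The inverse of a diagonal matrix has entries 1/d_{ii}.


For a diagonal matrix, the inverse has entries (D^{-1})_{ii} = 1/d_{ii}.
The diagonal entries are: d_{11} = 2, d_{22} = -7, d_{33} = -7, d_{44} = 2
We need (D^{-1})_{44} = 1/d_{44} = 1/2 = 1/2

1/2


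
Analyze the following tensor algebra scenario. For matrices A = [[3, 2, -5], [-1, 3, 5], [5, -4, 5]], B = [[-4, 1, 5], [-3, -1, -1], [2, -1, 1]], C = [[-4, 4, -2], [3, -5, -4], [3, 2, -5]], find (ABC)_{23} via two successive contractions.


(ABC)_{23} = sum_m (AB)_{2m} C_{m3}. First compute row 2 of AB.
(AB)_{21} = -1*-4 + 3*-3 + 5*2 = 5
(AB)_{22} = -1*1 + 3*-1 + 5*-1 = -9
(AB)_{23} = -1*5 + 3*-1 + 5*1 = -3
Now contract with column 3 of C:
(AB)_{21} * C_{13} = 5 * -2 = -10
(AB)_{22} * C_{23} = -9 * -4 = 36
(AB)_{23} * C_{33} = -3 * -5 = 15
(ABC)_{23} = -10 + 36 + 15 = 41

41


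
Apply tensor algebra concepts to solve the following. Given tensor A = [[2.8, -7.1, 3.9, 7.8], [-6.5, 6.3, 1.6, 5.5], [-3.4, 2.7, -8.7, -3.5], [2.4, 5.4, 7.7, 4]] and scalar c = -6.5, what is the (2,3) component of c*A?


Scalar multiplication: (cA)_{ij} = c * A_{ij}.
c = -6.5
A_{23} = 1.6
(cA)_{23} = -6.5 * 1.6 = -10.4

-10.4


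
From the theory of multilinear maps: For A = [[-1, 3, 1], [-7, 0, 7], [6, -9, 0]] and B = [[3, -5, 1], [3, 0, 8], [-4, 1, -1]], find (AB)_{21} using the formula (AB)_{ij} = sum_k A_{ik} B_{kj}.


(AB)_{ij} = sum_k A_{ik} B_{kj}.
For i=2, j=1:
A_{21} * B_{11} = -7 * 3 = -21
A_{22} * B_{21} = 0 * 3 = 0
A_{23} * B_{31} = 7 * -4 = -28
Sum = -21 + 0 + -28 = -49

-49


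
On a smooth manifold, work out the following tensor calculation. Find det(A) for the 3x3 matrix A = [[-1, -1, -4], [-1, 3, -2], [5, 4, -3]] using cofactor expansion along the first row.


Expanding along the first row, det(A) = a11*M_11 - a12*M_12 + a13*M_13, where M_1j is the (1,j) minor.
Minor M_11 = 3*-3 - -2*4 = -1
Minor M_12 = -1*-3 - -2*5 = 13
Minor M_13 = -1*4 - 3*5 = -19
det = -1*(-1) - -1*(13) + -4*(-19)
    = 1 - -13 + 76
    = 90

90


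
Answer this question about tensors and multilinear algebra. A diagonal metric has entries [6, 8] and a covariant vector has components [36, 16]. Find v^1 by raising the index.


To raise an index with a diagonal metric: v^i = v_i / g_{ii}.
For index 1: v_1 = 36, g_{11} = 6
v^1 = 36 / 6 = 6

6


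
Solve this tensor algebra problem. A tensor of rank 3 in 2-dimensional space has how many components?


The number of components of a rank-r tensor in d dimensions is d^r.
Here d = 2 and r = 3.
2^3 = 8

8


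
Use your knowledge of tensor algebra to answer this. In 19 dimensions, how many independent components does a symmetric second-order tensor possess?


A symmetric rank-2 tensor in d dimensions has d(d+1)/2 independent components.
d = 19
d(d+1)/2 = 19 * 20 / 2 = 380 / 2 = 190

190


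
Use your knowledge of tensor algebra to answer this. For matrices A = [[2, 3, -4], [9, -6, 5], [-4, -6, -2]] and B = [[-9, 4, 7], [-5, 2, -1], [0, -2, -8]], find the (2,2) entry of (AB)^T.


(AB)^T_{ij} = (AB)_{ji} = sum_k A_{jk} B_{ki}.
For i=2, j=2 we need (AB)_{22}:
A_{21} * B_{12} = 9 * 4 = 36
A_{22} * B_{22} = -6 * 2 = -12
A_{23} * B_{32} = 5 * -2 = -10
Sum = 36 + -12 + -10 = 14

14


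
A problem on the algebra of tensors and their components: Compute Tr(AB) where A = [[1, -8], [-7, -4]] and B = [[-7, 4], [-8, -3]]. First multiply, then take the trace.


Tr(AB) = sum_i (AB)_{ii} where (AB)_{ii} = sum_k A_{ik} B_{ki}.
(AB)_{11} = 1*-7 + -8*-8 = 57
(AB)_{22} = -7*4 + -4*-3 = -16
Tr(AB) = 57 + -16 = 41

41


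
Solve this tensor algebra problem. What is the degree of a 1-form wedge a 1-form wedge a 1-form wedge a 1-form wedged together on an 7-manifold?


The degree of a wedge product is the sum of the degrees of the individual forms.
Degrees: 1, 1, 1, 1
Total degree = 1 + 1 + 1 + 1 = 4

4


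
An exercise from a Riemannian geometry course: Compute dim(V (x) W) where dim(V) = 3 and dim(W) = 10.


The dimension of a tensor product is the product of dimensions.
dim(V) = 3, dim(W) = 10
dim(V (x) W) = 3 * 10 = 30

30


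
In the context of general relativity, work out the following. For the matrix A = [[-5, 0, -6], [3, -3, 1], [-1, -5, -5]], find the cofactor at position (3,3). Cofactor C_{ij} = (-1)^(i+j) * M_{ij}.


To find cofactor C_{33}, delete row 3 and column 3.
The resulting 2x2 submatrix is: [[-5, 0], [3, -3]]
Minor M_{33} = -5*-3 - 0*3
  = 15 - 0 = 15
Sign = (-1)^(3+3) = (-1)^6 = 1
Cofactor C_{33} = 1 * 15 = 15

15


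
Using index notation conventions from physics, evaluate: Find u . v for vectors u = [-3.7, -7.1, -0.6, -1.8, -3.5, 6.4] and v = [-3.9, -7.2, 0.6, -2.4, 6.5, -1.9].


The inner product u . v = sum of u_i * v_i.
Term-by-term: -3.7 * -3.9, -7.1 * -7.2, -0.6 * 0.6, -1.8 * -2.4, -3.5 * 6.5, 6.4 * -1.9
Products: 14.43, 51.12, -0.36, 4.32, -22.75, -12.16
Sum = 14.43 + 51.12 + -0.36 + 4.32 + -22.75 + -12.16 = 34.6

34.6


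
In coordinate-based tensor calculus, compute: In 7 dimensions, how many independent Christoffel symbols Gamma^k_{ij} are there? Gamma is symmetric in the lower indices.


Christoffel symbols Gamma^k_{ij} are symmetric in i,j, so there are d * d(d+1)/2 independent symbols.
d = 7
d(d+1)/2 = 7 * 8 / 2 = 28
Total = 7 * 28 = 196

196


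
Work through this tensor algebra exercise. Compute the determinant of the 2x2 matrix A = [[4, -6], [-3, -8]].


For a 2x2 matrix [[a, b], [c, d]], det = a*d - b*c.
a = 4, b = -6, c = -3, d = -8
a*d = 4 * -8 = -32
b*c = -6 * -3 = 18
det = -32 - 18 = -50

-50


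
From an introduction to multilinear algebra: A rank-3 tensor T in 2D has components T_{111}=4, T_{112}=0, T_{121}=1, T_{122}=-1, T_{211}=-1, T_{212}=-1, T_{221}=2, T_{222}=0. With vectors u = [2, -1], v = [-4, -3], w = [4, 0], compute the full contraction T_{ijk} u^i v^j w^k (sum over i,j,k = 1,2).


S = sum over i,j,k of T_{ijk} u_i v_j w_k. Expanding all 8 terms:
T_{111}*u_1*v_1*w_1 = 4*2*-4*4 = -128  (running total: -128)
T_{112}*u_1*v_1*w_2 = 0*2*-4*0 = 0  (running total: -128)
T_{121}*u_1*v_2*w_1 = 1*2*-3*4 = -24  (running total: -152)
T_{122}*u_1*v_2*w_2 = -1*2*-3*0 = 0  (running total: -152)
T_{211}*u_2*v_1*w_1 = -1*-1*-4*4 = -16  (running total: -168)
T_{212}*u_2*v_1*w_2 = -1*-1*-4*0 = 0  (running total: -168)
T_{221}*u_2*v_2*w_1 = 2*-1*-3*4 = 24  (running total: -144)
T_{222}*u_2*v_2*w_2 = 0*-1*-3*0 = 0  (running total: -144)
S = -144

-144


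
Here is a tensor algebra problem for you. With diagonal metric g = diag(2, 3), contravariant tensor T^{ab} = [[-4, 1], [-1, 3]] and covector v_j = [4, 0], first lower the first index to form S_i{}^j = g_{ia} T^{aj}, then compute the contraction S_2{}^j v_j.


Step 1: lower the first index. For a diagonal metric, g_{ia} T^{aj} = g_{ii} T^{ij} (no sum on i).
g_{22} = 3
S_2{}^1 = 3 * T^{21} = 3 * -1 = -3
S_2{}^2 = 3 * T^{22} = 3 * 3 = 9
Step 2: contract S_2{}^j with v_j.
S_2{}^1 * v_1 = -3 * 4 = -12
S_2{}^2 * v_2 = 9 * 0 = 0
Result = -12 + 0 = -12

-12


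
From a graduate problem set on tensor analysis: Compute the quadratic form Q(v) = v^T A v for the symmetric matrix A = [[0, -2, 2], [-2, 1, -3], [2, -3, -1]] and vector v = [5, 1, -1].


First compute Av:
(Av)_1 = 0*5 + -2*1 + 2*-1 = -4
(Av)_2 = -2*5 + 1*1 + -3*-1 = -6
(Av)_3 = 2*5 + -3*1 + -1*-1 = 8
Av = [-4, -6, 8]
Then v^T (Av) = 5*-4 + 1*-6 + -1*8
= -20 + -6 + -8 = -34

-34


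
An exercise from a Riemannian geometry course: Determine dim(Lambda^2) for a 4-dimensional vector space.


The dimension of the space of p-forms on an n-dimensional space is C(n, p).
n = 4, p = 2
C(4, 2) = 4! / (2! * 2!) = 6

6


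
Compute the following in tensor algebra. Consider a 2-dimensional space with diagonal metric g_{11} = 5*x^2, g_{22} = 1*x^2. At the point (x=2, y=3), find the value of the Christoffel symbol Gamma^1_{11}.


For a diagonal metric, Gamma^k_{ij} = (1/2) g^{kk} (dg_{ik}/dx_j + dg_{jk}/dx_i - dg_{ij}/dx_k).
The metric is diagonal, so g_{ab} = 0 for a != b.
At the given point: g_{11} = 20, g_{22} = 4
g^{11} = 1/20
dg_{11}/dx_1 = dg_{11}/dx_1 = 20
dg_{11}/dx_1 = dg_{11}/dx_1 = 20
dg_{11}/dx_1 = dg_{11}/dx_1 = 20
Numerator = 20 + 20 - 20 = 20
Gamma^1_{11} = 20 / (2 * 20) = 1/2

1/2


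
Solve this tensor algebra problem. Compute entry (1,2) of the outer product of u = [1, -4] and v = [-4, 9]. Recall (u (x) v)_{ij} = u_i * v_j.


The outer product entry T_{ij} = u_i * v_j.
We need i=1, j=2.
u_1 = 1, v_2 = 9
T_{1,2} = 1 * 9 = 9

9


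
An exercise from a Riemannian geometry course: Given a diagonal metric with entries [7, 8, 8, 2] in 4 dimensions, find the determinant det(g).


For a diagonal metric, the determinant is the product of diagonal entries.
Diagonal entries: 7, 8, 8, 2
det(g) = 7 * 8 * 8 * 2 = 896

896


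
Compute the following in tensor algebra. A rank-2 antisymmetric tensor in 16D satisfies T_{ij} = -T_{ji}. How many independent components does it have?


An antisymmetric rank-2 tensor satisfies A_{ij} = -A_{ji}, so diagonal entries are zero.
The independent components are the upper-triangular entries: C(n, 2) = n(n-1)/2.
n = 16
C(16, 2) = 16 * 15 / 2 = 240 / 2 = 120

120


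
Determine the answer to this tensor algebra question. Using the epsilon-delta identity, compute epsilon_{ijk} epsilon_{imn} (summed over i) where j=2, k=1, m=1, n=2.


Using the identity: epsilon_{ijk} epsilon_{imn} = delta_{jm} delta_{kn} - delta_{jn} delta_{km}.
delta_{21} = 0
delta_{12} = 0
delta_{22} = 1
delta_{11} = 1
Result = 0 * 0 - 1 * 1 = 0 - 1 = -1

-1


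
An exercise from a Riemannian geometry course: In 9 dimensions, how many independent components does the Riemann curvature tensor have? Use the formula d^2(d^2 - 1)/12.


The Riemann tensor in d dimensions has d^2(d^2 - 1)/12 independent components.
d = 9, so d^2 = 81
d^2 - 1 = 80
d^2(d^2 - 1) = 81 * 80 = 6480
Divide by 12: 6480 / 12 = 540

540


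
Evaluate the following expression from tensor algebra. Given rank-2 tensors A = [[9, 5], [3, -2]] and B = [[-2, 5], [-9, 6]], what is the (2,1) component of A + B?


Tensor addition is component-wise: (A + B)_{ij} = A_{ij} + B_{ij}.
A_{21} = 3
B_{21} = -9
(A + B)_{21} = 3 + -9 = -6

-6


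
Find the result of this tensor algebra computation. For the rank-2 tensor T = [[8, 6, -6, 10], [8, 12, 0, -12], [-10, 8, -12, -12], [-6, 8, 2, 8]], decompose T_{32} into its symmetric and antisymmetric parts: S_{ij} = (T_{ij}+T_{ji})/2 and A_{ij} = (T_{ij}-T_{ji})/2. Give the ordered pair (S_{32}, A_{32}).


T_{32} = 8
T_{23} = 0
S_{32} = (8 + 0)/2 = 8/2 = 4
A_{32} = (8 - 0)/2 = 8/2 = 4
Check: S + A = 4 + 4 = 8 = T_{32}.

(4, 4)


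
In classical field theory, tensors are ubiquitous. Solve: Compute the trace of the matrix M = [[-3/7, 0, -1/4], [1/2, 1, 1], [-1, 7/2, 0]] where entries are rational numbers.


The trace is the sum of diagonal entries.
Diagonal: M[1,1] = -3/7, M[2,2] = 1, M[3,3] = 0
Tr(M) = -3/7 + 1 + 0
Computing step by step:
After adding M[1,1]: -3/7
After adding M[2,2]: 4/7
After adding M[3,3]: 4/7
Tr(M) = 4/7

4/7


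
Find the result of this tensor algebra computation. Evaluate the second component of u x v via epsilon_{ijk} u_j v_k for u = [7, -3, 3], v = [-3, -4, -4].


(u x v)_2 = sum_{j,k} epsilon_{2jk} u_j v_k. Only permutations of (1,2,3) contribute; the two non-zero terms are:
eps_{213} u_1 v_3 = -1 * 7 * -4 = 28
eps_{231} u_3 v_1 = 1 * 3 * -3 = -9
(u x v)_2 = 19

19


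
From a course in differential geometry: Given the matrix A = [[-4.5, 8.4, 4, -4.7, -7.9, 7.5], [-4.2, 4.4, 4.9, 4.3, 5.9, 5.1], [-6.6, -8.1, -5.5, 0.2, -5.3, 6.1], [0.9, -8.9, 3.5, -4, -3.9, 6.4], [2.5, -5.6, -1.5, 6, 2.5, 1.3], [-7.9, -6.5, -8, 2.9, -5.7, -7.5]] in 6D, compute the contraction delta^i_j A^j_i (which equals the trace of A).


The contraction (trace) of a rank-2 tensor is the sum of its diagonal elements.
Diagonal entries: A[1,1] = -4.5, A[2,2] = 4.4, A[3,3] = -5.5, A[4,4] = -4, A[5,5] = 2.5, A[6,6] = -7.5
Tr(A) = -4.5 + 4.4 + -5.5 + -4 + 2.5 + -7.5 = -14.6

-14.6


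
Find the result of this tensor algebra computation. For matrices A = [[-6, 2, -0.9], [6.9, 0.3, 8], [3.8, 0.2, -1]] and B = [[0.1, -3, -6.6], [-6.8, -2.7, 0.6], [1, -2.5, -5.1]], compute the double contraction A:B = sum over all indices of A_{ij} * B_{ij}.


A:B = sum over all i,j of A_{ij} * B_{ij}.
Row 1: -6*0.1=-0.6, 2*-3=-6, -0.9*-6.6=5.94 => row sum = -0.66
Row 2: 6.9*-6.8=-46.92, 0.3*-2.7=-0.81, 8*0.6=4.8 => row sum = -42.93
Row 3: 3.8*1=3.8, 0.2*-2.5=-0.5, -1*-5.1=5.1 => row sum = 8.4
Total = -0.66 + -42.93 + 8.4 = -35.19

-35.19


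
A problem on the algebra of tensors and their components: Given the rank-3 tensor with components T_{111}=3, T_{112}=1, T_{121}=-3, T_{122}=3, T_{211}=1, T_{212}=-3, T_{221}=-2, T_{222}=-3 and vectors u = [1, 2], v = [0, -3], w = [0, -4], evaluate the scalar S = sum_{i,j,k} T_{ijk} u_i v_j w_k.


S = sum over i,j,k of T_{ijk} u_i v_j w_k. Expanding all 8 terms:
T_{111}*u_1*v_1*w_1 = 3*1*0*0 = 0  (running total: 0)
T_{112}*u_1*v_1*w_2 = 1*1*0*-4 = 0  (running total: 0)
T_{121}*u_1*v_2*w_1 = -3*1*-3*0 = 0  (running total: 0)
T_{122}*u_1*v_2*w_2 = 3*1*-3*-4 = 36  (running total: 36)
T_{211}*u_2*v_1*w_1 = 1*2*0*0 = 0  (running total: 36)
T_{212}*u_2*v_1*w_2 = -3*2*0*-4 = 0  (running total: 36)
T_{221}*u_2*v_2*w_1 = -2*2*-3*0 = 0  (running total: 36)
T_{222}*u_2*v_2*w_2 = -3*2*-3*-4 = -72  (running total: -36)
S = -36

-36


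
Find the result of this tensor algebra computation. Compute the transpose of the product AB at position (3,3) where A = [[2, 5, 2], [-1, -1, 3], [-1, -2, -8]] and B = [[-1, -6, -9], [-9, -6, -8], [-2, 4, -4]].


(AB)^T_{ij} = (AB)_{ji} = sum_k A_{jk} B_{ki}.
For i=3, j=3 we need (AB)_{33}:
A_{31} * B_{13} = -1 * -9 = 9
A_{32} * B_{23} = -2 * -8 = 16
A_{33} * B_{33} = -8 * -4 = 32
Sum = 9 + 16 + 32 = 57

57


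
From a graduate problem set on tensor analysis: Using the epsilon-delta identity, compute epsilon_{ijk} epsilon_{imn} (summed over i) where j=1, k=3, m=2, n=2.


Using the identity: epsilon_{ijk} epsilon_{imn} = delta_{jm} delta_{kn} - delta_{jn} delta_{km}.
delta_{12} = 0
delta_{32} = 0
delta_{12} = 0
delta_{32} = 0
Result = 0 * 0 - 0 * 0 = 0 - 0 = 0

0


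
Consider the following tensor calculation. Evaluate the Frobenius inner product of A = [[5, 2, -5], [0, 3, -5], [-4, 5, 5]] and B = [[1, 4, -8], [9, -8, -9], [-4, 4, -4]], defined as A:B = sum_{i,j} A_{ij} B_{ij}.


A:B = sum over all i,j of A_{ij} * B_{ij}.
Row 1: 5*1=5, 2*4=8, -5*-8=40 => row sum = 53
Row 2: 0*9=0, 3*-8=-24, -5*-9=45 => row sum = 21
Row 3: -4*-4=16, 5*4=20, 5*-4=-20 => row sum = 16
Total = 53 + 21 + 16 = 90

90


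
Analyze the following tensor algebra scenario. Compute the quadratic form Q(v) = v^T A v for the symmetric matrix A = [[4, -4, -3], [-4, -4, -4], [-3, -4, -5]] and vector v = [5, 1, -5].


First compute Av:
(Av)_1 = 4*5 + -4*1 + -3*-5 = 31
(Av)_2 = -4*5 + -4*1 + -4*-5 = -4
(Av)_3 = -3*5 + -4*1 + -5*-5 = 6
Av = [31, -4, 6]
Then v^T (Av) = 5*31 + 1*-4 + -5*6
= 155 + -4 + -30 = 121

121


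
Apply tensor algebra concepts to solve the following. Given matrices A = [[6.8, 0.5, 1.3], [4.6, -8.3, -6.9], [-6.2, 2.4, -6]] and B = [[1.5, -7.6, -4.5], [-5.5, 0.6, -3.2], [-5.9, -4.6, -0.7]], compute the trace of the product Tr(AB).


Tr(AB) = sum_i (AB)_{ii} where (AB)_{ii} = sum_k A_{ik} B_{ki}.
(AB)_{11} = 6.8*1.5 + 0.5*-5.5 + 1.3*-5.9 = -0.22
(AB)_{22} = 4.6*-7.6 + -8.3*0.6 + -6.9*-4.6 = -8.2
(AB)_{33} = -6.2*-4.5 + 2.4*-3.2 + -6*-0.7 = 24.42
Tr(AB) = -0.22 + -8.2 + 24.42 = 16

16


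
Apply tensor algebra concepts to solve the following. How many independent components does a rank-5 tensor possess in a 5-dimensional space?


The number of components of a rank-r tensor in d dimensions is d^r.
Here d = 5 and r = 5.
5^5 = 3125

3125


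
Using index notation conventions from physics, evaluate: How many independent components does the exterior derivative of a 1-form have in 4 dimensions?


The exterior derivative of a p-form is a (p+1)-form.
Its number of independent components is C(n, p+1).
n = 4, p+1 = 2
C(4, 2) = 6

6


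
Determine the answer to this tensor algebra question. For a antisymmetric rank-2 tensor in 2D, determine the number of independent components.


A antisymmetric rank-2 tensor in d dimensions has d(d-1)/2 independent components.
d = 2
d(d-1)/2 = 2 * 1 / 2 = 2 / 2 = 1

1


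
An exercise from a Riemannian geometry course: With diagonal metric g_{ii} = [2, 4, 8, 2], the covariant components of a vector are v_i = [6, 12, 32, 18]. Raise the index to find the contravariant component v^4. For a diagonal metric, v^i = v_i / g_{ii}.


To raise an index with a diagonal metric: v^i = v_i / g_{ii}.
For index 4: v_4 = 18, g_{44} = 2
v^4 = 18 / 2 = 9

9


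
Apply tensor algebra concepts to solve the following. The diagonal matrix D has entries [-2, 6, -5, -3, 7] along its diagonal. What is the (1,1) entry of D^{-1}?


For a diagonal matrix, the inverse has entries (D^{-1})_{ii} = 1/d_{ii}.
The diagonal entries are: d_{11} = -2, d_{22} = 6, d_{33} = -5, d_{44} = -3, d_{55} = 7
We need (D^{-1})_{11} = 1/d_{11} = 1/-2 = -1/2

-1/2


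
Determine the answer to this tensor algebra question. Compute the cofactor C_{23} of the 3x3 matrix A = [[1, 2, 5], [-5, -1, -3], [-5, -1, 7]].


To find cofactor C_{23}, delete row 2 and column 3.
The resulting 2x2 submatrix is: [[1, 2], [-5, -1]]
Minor M_{23} = 1*-1 - 2*-5
  = -1 - -10 = 9
Sign = (-1)^(2+3) = (-1)^5 = -1
Cofactor C_{23} = -1 * 9 = -9

-9
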